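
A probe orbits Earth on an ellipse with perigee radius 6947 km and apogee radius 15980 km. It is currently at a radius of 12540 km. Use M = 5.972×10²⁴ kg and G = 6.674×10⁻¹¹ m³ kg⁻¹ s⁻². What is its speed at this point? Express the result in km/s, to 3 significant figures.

v ≈ 5.37 km/s

μ = GM = 6.674×10⁻¹¹ × 5.972×10²⁴ = 3.986×10¹⁴ m³/s².
Semi-major axis a = (r_p + r_a)/2 = 11464 km = 1.146×10⁷ m.
Vis-viva: v² = μ(2/r − 1/a) = 3.986×10¹⁴ × (1.595×10⁻⁷ − 8.723×10⁻⁸) = 2.880×10⁷ m²/s².
v = 5366 m/s = 5.366 km/s.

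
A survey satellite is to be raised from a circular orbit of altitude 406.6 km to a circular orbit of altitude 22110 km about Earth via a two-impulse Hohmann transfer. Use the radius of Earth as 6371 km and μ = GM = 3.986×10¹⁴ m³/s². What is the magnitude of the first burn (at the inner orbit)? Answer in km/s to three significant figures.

r₁ = 6371 + 406.6 = 6777.6 km = 6.7776×10⁶ m.
r₂ = 6371 + 22110 = 28481 km = 2.8481×10⁷ m.
Transfer ellipse a_t = (r₁ + r₂)/2 = 1.763×10⁷ m.
At r₁: circular v_c1 = √(μ/r₁) = 7669 m/s; transfer-perigee v_p = √[μ(2/r₁ − 1/a_t)] = 9747 m/s.
Δv₁ = v_p − v_c1 = 2079 m/s.
= 2.079 km/s.

Δv ≈ 2.08 km/s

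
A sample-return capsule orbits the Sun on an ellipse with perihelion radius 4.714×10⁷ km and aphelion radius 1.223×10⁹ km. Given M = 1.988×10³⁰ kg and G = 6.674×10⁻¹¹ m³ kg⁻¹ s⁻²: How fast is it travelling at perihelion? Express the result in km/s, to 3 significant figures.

μ = GM = 6.674×10⁻¹¹ × 1.988×10³⁰ = 1.327×10²⁰ m³/s².
Semi-major axis a = (r_p + r_a)/2 = 6.3507×10⁸ km = 6.351×10¹¹ m.
Vis-viva: v² = μ(2/r − 1/a) = 1.327×10²⁰ × (4.243×10⁻¹¹ − 1.575×10⁻¹²) = 5.420×10⁹ m²/s².
v = 73620 m/s = 73.62 km/s.

v ≈ 73.6 km/s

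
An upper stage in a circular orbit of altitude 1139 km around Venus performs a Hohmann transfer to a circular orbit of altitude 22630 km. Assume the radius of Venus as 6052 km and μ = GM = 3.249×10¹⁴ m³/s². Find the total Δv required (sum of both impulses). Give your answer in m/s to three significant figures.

Δv_total ≈ 3010 m/s

r₁ = 6052 + 1139 = 7191.0 km = 7.1910×10⁶ m.
r₂ = 6052 + 22630 = 28682 km = 2.8682×10⁷ m.
Transfer ellipse a_t = (r₁ + r₂)/2 = 1.794×10⁷ m.
At r₁: circular v_c1 = √(μ/r₁) = 6722 m/s; transfer-periapsis v_p = √[μ(2/r₁ − 1/a_t)] = 8500 m/s.
Δv₁ = v_p − v_c1 = 1778 m/s.
At r₂: circular v_c2 = √(μ/r₂) = 3366 m/s; transfer-apoapsis v_a = √[μ(2/r₂ − 1/a_t)] = 2131 m/s.
Δv₂ = v_c2 − v_a = 1235 m/s.
Total Δv = Δv₁ + Δv₂ = 3013 m/s.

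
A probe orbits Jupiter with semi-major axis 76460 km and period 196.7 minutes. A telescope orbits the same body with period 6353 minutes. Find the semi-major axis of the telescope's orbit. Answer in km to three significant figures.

Kepler's third law: a³ ∝ T², so a₂ = a₁ (T₂/T₁)^(2/3).
T₂/T₁ = 32.30, (T₂/T₁)^(2/3) = 10.14.
a₂ = 76460 × 10.14 = 7.754×10⁵ km.

a₂ ≈ 7.75×10⁵ km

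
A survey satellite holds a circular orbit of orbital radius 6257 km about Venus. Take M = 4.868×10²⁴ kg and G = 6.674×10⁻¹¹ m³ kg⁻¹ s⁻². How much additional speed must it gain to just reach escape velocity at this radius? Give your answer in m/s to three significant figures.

Δv ≈ 2980 m/s

μ = GM = 6.674×10⁻¹¹ × 4.868×10²⁴ = 3.249×10¹⁴ m³/s².
r = 6257 km = 6.257×10⁶ m.
Circular speed v_c = √(μ/r) = 7206 m/s.
Escape speed v_esc = √(2μ/r) = √2 × v_c = 10190 m/s.
Δv = v_esc − v_c = 2985 m/s.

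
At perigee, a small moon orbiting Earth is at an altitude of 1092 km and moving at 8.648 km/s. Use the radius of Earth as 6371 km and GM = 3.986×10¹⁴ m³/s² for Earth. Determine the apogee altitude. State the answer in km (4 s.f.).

apogee altitude ≈ 11050 km

r_p = 6371 + 1092 = 7463.0 km = 7.463×10⁶ m.
Specific energy ε = v²/2 − μ/r = -1.602×10⁷ J/kg, so a = −μ/(2ε) = 1.244×10⁷ m.
The apsides satisfy r_p + r_a = 2a, so the apogee radius is 2a − r_p = 1.742×10⁷ m = 17424 km.
Apogee altitude = 17424 − 6371 = 11053 km.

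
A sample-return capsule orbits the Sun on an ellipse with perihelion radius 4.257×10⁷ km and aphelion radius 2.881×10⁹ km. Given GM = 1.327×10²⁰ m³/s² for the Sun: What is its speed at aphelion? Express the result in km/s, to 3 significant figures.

Semi-major axis a = (r_p + r_a)/2 = 1.4618×10⁹ km = 1.462×10¹² m.
Vis-viva: v² = μ(2/r − 1/a) = 1.327×10²⁰ × (6.942×10⁻¹³ − 6.841×10⁻¹³) = 1.341×10⁶ m²/s².
v = 1158 m/s = 1.158 km/s.

v ≈ 1.16 km/s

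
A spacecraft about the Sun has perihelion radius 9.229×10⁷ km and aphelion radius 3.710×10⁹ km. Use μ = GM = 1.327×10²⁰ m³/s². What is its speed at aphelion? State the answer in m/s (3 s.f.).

Semi-major axis a = (r_p + r_a)/2 = 1.9011×10⁹ km = 1.901×10¹² m.
Vis-viva: v² = μ(2/r − 1/a) = 1.327×10²⁰ × (5.391×10⁻¹³ − 5.260×10⁻¹³) = 1.736×10⁶ m²/s².
v = 1318 m/s.

v ≈ 1320 m/s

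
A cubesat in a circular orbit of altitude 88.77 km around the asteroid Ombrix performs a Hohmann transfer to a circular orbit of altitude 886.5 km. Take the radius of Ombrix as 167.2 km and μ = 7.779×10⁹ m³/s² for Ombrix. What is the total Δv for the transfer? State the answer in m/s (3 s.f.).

r₁ = 167.2 + 88.77 = 255.97 km = 2.5597×10⁵ m.
r₂ = 167.2 + 886.5 = 1053.7 km = 1.0537×10⁶ m.
Transfer ellipse a_t = (r₁ + r₂)/2 = 6.548×10⁵ m.
At r₁: circular v_c1 = √(μ/r₁) = 174.3 m/s; transfer-periapsis v_p = √[μ(2/r₁ − 1/a_t)] = 221.1 m/s.
Δv₁ = v_p − v_c1 = 46.81 m/s.
At r₂: circular v_c2 = √(μ/r₂) = 85.92 m/s; transfer-apoapsis v_a = √[μ(2/r₂ − 1/a_t)] = 53.72 m/s.
Δv₂ = v_c2 − v_a = 32.20 m/s.
Total Δv = Δv₁ + Δv₂ = 79.01 m/s.

Δv_total ≈ 79.0 m/s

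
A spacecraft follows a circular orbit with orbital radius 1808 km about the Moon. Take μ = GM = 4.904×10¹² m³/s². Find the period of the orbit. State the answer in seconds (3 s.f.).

T ≈ 6900 seconds

r = 1808 km = 1.808×10⁶ m.
Kepler's third law: T = 2π√(r³/μ) = 2π√((1.808×10⁶)³ / 4.904×10¹²).
r³/μ = 1.205×10⁶ s², so T = 2π × 1.098×10³ = 6.898×10³ s.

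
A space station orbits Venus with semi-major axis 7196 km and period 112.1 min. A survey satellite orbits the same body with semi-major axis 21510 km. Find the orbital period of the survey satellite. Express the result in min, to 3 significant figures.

T₂ ≈ 579 min

Kepler's third law: T² ∝ a³, so T₂ = T₁ (a₂/a₁)^(3/2).
a₂/a₁ = 2.989, (a₂/a₁)^(3/2) = 5.168.
T₂ = 112.1 × 5.168 = 579.3 min.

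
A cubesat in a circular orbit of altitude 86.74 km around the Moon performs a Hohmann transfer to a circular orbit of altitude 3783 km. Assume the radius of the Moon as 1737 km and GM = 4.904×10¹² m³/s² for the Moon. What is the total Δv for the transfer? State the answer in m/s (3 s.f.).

Δv_total ≈ 649 m/s

r₁ = 1737 + 86.74 = 1823.7 km = 1.8237×10⁶ m.
r₂ = 1737 + 3783 = 5520.0 km = 5.5200×10⁶ m.
Transfer ellipse a_t = (r₁ + r₂)/2 = 3.672×10⁶ m.
At r₁: circular v_c1 = √(μ/r₁) = 1640 m/s; transfer-perilune v_p = √[μ(2/r₁ − 1/a_t)] = 2011 m/s.
Δv₁ = v_p − v_c1 = 370.8 m/s.
At r₂: circular v_c2 = √(μ/r₂) = 942.6 m/s; transfer-apolune v_a = √[μ(2/r₂ − 1/a_t)] = 664.3 m/s.
Δv₂ = v_c2 − v_a = 278.3 m/s.
Total Δv = Δv₁ + Δv₂ = 649.0 m/s.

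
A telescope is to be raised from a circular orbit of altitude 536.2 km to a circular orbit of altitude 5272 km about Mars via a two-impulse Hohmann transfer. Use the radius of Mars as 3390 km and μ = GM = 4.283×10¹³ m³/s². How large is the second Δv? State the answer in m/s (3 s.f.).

r₁ = 3390 + 536.2 = 3926.2 km = 3.9262×10⁶ m.
r₂ = 3390 + 5272 = 8662.0 km = 8.6620×10⁶ m.
Transfer ellipse a_t = (r₁ + r₂)/2 = 6.294×10⁶ m.
At r₁: circular v_c1 = √(μ/r₁) = 3303 m/s; transfer-periapsis v_p = √[μ(2/r₁ − 1/a_t)] = 3875 m/s.
At r₂: circular v_c2 = √(μ/r₂) = 2224 m/s; transfer-apoapsis v_a = √[μ(2/r₂ − 1/a_t)] = 1756 m/s.
Δv₂ = v_c2 − v_a = 467.4 m/s.

Δv ≈ 467 m/s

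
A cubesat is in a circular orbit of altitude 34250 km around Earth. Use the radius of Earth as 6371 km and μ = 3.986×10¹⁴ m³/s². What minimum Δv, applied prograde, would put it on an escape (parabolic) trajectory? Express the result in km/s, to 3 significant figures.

r = 6371 + 34250 = 40621 km = 4.0621×10⁷ m.
Circular speed v_c = √(μ/r) = 3133 m/s.
Escape speed v_esc = √(2μ/r) = √2 × v_c = 4430 m/s.
Δv = v_esc − v_c = 1298 m/s = 1.298 km/s.

Δv ≈ 1.30 km/s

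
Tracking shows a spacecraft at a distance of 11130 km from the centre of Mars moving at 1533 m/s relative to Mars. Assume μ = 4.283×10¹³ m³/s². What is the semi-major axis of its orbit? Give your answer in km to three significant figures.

r = 1.113×10⁷ m.
Specific orbital energy ε = v²/2 − μ/r = (1533)²/2 − 4.283×10¹³/1.113×10⁷ = -2.673×10⁶ J/kg.
Since ε = −μ/(2a), a = −μ/(2ε) = 8.011×10⁶ m = 8011.3 km.

a ≈ 8010 km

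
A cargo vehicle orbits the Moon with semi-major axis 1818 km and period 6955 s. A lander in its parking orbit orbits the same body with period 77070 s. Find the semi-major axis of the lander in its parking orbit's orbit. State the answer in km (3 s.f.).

a₂ ≈ 9040 km

Kepler's third law: a³ ∝ T², so a₂ = a₁ (T₂/T₁)^(2/3).
T₂/T₁ = 11.08, (T₂/T₁)^(2/3) = 4.970.
a₂ = 1818 × 4.970 = 9036 km.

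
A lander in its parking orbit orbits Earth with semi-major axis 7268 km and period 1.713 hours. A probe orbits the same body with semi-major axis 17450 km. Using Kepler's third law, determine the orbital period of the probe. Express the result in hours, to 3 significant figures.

T₂ ≈ 6.37 hours

Kepler's third law: T² ∝ a³, so T₂ = T₁ (a₂/a₁)^(3/2).
a₂/a₁ = 2.401, (a₂/a₁)^(3/2) = 3.720.
T₂ = 1.713 × 3.720 = 6.373 hours.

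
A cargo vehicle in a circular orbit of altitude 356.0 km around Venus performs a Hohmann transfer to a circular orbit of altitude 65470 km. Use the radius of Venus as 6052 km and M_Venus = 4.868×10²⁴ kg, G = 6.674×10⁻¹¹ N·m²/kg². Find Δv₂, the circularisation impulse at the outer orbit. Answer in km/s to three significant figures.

μ = GM = 6.674×10⁻¹¹ × 4.868×10²⁴ = 3.249×10¹⁴ m³/s².
r₁ = 6052 + 356.0 = 6408.0 km = 6.4080×10⁶ m.
r₂ = 6052 + 65470 = 71522 km = 7.1522×10⁷ m.
Transfer ellipse a_t = (r₁ + r₂)/2 = 3.896×10⁷ m.
At r₁: circular v_c1 = √(μ/r₁) = 7120 m/s; transfer-periapsis v_p = √[μ(2/r₁ − 1/a_t)] = 9647 m/s.
At r₂: circular v_c2 = √(μ/r₂) = 2131 m/s; transfer-apoapsis v_a = √[μ(2/r₂ − 1/a_t)] = 864.3 m/s.
Δv₂ = v_c2 − v_a = 1267 m/s.
= 1.267 km/s.

Δv ≈ 1.27 km/s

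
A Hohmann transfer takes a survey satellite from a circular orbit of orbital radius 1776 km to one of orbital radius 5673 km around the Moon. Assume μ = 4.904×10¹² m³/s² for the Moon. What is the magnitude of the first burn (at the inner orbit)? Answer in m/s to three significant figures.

Δv ≈ 389 m/s

r₁ = 1776 km = 1.776×10⁶ m.
r₂ = 5673 km = 5.673×10⁶ m.
Transfer ellipse a_t = (r₁ + r₂)/2 = 3.724×10⁶ m.
At r₁: circular v_c1 = √(μ/r₁) = 1662 m/s; transfer-perilune v_p = √[μ(2/r₁ − 1/a_t)] = 2051 m/s.
Δv₁ = v_p − v_c1 = 389.1 m/s.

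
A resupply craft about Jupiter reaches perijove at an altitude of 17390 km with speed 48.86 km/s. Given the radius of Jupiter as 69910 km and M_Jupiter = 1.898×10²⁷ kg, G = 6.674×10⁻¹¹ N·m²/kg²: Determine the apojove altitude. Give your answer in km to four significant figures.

apojove altitude ≈ 3.350×10⁵ km

μ = GM = 6.674×10⁻¹¹ × 1.898×10²⁷ = 1.267×10¹⁷ m³/s².
r_p = 69910 + 17390 = 87300 km = 8.730×10⁷ m.
Specific energy ε = v²/2 − μ/r = -2.574×10⁸ J/kg, so a = −μ/(2ε) = 2.461×10⁸ m.
The apsides satisfy r_p + r_a = 2a, so the apojove radius is 2a − r_p = 4.049×10⁸ m = 4.0491×10⁵ km.
Apojove altitude = 4.0491×10⁵ − 69910 = 3.3500×10⁵ km.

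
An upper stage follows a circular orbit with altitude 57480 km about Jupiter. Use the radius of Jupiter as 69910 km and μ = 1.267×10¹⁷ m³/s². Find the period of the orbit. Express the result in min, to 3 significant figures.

T ≈ 423 min

r = 69910 + 57480 = 127390 km = 1.2739×10⁸ m.
Kepler's third law: T = 2π√(r³/μ) = 2π√((1.274×10⁸)³ / 1.267×10¹⁷).
r³/μ = 1.632×10⁷ s², so T = 2π × 4.039×10³ = 2.538×10⁴ s.
Converting: 2.538×10⁴ s ÷ 60.00 = 423.0 min.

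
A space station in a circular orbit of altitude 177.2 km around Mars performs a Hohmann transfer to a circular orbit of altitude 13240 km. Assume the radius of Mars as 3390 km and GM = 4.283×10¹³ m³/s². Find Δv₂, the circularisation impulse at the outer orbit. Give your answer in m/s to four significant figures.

Δv ≈ 651.0 m/s

r₁ = 3390 + 177.2 = 3567.2 km = 3.5672×10⁶ m.
r₂ = 3390 + 13240 = 16630 km = 1.6630×10⁷ m.
Transfer ellipse a_t = (r₁ + r₂)/2 = 1.010×10⁷ m.
At r₁: circular v_c1 = √(μ/r₁) = 3465 m/s; transfer-periapsis v_p = √[μ(2/r₁ − 1/a_t)] = 4447 m/s.
At r₂: circular v_c2 = √(μ/r₂) = 1605 m/s; transfer-apoapsis v_a = √[μ(2/r₂ − 1/a_t)] = 953.8 m/s.
Δv₂ = v_c2 − v_a = 651.0 m/s.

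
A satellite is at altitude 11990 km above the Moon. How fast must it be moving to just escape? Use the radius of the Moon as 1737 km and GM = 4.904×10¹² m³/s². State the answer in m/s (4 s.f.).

r = 1737 + 11990 = 13727 km = 1.3727×10⁷ m.
Escape speed v_esc = √(2μ/r) = √(2 × 4.904×10¹² / 1.373×10⁷) = √(7.145×10⁵) = 845.3 m/s.

v_esc ≈ 845.3 m/s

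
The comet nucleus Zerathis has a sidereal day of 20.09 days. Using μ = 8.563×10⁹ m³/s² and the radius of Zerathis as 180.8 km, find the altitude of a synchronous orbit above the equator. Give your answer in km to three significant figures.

h_sync ≈ 8500 km

T = 20.09 days = 1.736×10⁶ s.
A synchronous orbit has period T, so by Kepler's third law a = (μT²/4π²)^(1/3).
μT²/4π² = 8.563×10⁹ × (1.736×10⁶)² / 39.48 = 6.535×10²⁰ m³.
a = 8.678×10⁶ m = 8678.0 km.
Altitude h = a − R = 8678.0 − 180.8 = 8497.2 km.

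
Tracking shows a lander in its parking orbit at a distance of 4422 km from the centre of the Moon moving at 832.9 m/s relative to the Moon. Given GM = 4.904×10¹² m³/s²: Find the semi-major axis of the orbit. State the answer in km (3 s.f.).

a ≈ 3220 km

r = 4.422×10⁶ m.
Vis-viva rearranged: 1/a = 2/r − v²/μ = 4.523×10⁻⁷ − 1.415×10⁻⁷ = 3.108×10⁻⁷ m⁻¹.
a = 3.217×10⁶ m = 3217.3 km.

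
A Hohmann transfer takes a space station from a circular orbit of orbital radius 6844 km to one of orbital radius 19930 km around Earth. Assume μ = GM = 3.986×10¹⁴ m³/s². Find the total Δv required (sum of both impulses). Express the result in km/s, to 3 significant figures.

Δv_total ≈ 2.95 km/s

r₁ = 6844 km = 6.844×10⁶ m.
r₂ = 19930 km = 1.993×10⁷ m.
Transfer ellipse a_t = (r₁ + r₂)/2 = 1.339×10⁷ m.
At r₁: circular v_c1 = √(μ/r₁) = 7632 m/s; transfer-perigee v_p = √[μ(2/r₁ − 1/a_t)] = 9312 m/s.
Δv₁ = v_p − v_c1 = 1680 m/s.
At r₂: circular v_c2 = √(μ/r₂) = 4472 m/s; transfer-apogee v_a = √[μ(2/r₂ − 1/a_t)] = 3198 m/s.
Δv₂ = v_c2 − v_a = 1275 m/s.
Total Δv = Δv₁ + Δv₂ = 2955 m/s = 2.955 km/s.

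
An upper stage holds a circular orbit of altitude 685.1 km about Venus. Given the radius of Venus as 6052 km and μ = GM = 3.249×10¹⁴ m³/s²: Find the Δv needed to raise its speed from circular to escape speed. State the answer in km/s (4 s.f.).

r = 6052 + 685.1 = 6737.1 km = 6.7371×10⁶ m.
Circular speed v_c = √(μ/r) = 6944 m/s.
Escape speed v_esc = √(2μ/r) = √2 × v_c = 9821 m/s.
Δv = v_esc − v_c = 2876 m/s = 2.876 km/s.

Δv ≈ 2.876 km/s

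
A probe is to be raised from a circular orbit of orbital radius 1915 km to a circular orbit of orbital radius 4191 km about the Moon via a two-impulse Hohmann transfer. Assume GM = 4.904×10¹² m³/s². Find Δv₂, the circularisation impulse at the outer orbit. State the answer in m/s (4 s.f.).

Δv ≈ 225.0 m/s

r₁ = 1915 km = 1.915×10⁶ m.
r₂ = 4191 km = 4.191×10⁶ m.
Transfer ellipse a_t = (r₁ + r₂)/2 = 3.053×10⁶ m.
At r₁: circular v_c1 = √(μ/r₁) = 1600 m/s; transfer-perilune v_p = √[μ(2/r₁ − 1/a_t)] = 1875 m/s.
At r₂: circular v_c2 = √(μ/r₂) = 1082 m/s; transfer-apolune v_a = √[μ(2/r₂ − 1/a_t)] = 856.7 m/s.
Δv₂ = v_c2 − v_a = 225.0 m/s.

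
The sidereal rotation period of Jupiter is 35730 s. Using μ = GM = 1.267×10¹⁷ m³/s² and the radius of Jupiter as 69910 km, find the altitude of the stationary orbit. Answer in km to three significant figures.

h_sync ≈ 90100 km

A synchronous orbit has period T, so by Kepler's third law a = (μT²/4π²)^(1/3).
μT²/4π² = 1.267×10¹⁷ × (3.573×10⁴)² / 39.48 = 4.097×10²⁴ m³.
a = 1.600×10⁸ m = 1.6002×10⁵ km.
Altitude h = a − R = 1.6002×10⁵ − 69910 = 90105 km.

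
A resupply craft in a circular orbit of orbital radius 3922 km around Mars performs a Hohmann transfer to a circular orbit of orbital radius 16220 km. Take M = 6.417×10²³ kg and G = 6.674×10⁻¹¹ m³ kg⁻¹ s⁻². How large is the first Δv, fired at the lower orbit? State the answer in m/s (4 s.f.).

μ = GM = 6.674×10⁻¹¹ × 6.417×10²³ = 4.283×10¹³ m³/s².
r₁ = 3922 km = 3.922×10⁶ m.
r₂ = 16220 km = 1.622×10⁷ m.
Transfer ellipse a_t = (r₁ + r₂)/2 = 1.007×10⁷ m.
At r₁: circular v_c1 = √(μ/r₁) = 3304 m/s; transfer-periapsis v_p = √[μ(2/r₁ − 1/a_t)] = 4194 m/s.
Δv₁ = v_p − v_c1 = 889.2 m/s.

Δv ≈ 889.2 m/s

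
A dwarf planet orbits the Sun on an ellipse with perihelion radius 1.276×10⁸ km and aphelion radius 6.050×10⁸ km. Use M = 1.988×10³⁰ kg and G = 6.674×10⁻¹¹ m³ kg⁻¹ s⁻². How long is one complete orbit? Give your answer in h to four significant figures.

T ≈ 33590 h

μ = GM = 6.674×10⁻¹¹ × 1.988×10³⁰ = 1.327×10²⁰ m³/s².
Semi-major axis a = (r_p + r_a)/2 = (1.2760×10⁸ + 6.0500×10⁸)/2 = 3.6630×10⁸ km = 3.663×10¹¹ m.
By Kepler's third law T = 2π√(a³/μ) = 2π × 1.925×10⁷ = 1.209×10⁸ s.
= 33590 h.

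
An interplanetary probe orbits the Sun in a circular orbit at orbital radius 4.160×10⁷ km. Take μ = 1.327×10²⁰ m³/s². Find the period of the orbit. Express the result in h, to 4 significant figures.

r = 4.160×10⁷ km = 4.160×10¹⁰ m.
Kepler's third law: T = 2π√(r³/μ) = 2π√((4.160×10¹⁰)³ / 1.327×10²⁰).
r³/μ = 5.425×10¹¹ s², so T = 2π × 7.366×10⁵ = 4.628×10⁶ s.
Converting: 4.628×10⁶ s ÷ 3600 = 1286 h.

T ≈ 1286 h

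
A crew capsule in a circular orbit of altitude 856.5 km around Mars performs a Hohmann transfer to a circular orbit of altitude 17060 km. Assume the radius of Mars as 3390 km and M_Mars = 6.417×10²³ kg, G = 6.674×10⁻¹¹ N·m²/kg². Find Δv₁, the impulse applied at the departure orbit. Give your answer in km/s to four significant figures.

Δv ≈ 0.9111 km/s

μ = GM = 6.674×10⁻¹¹ × 6.417×10²³ = 4.283×10¹³ m³/s².
r₁ = 3390 + 856.5 = 4246.5 km = 4.2465×10⁶ m.
r₂ = 3390 + 17060 = 20450 km = 2.0450×10⁷ m.
Transfer ellipse a_t = (r₁ + r₂)/2 = 1.235×10⁷ m.
At r₁: circular v_c1 = √(μ/r₁) = 3176 m/s; transfer-periapsis v_p = √[μ(2/r₁ − 1/a_t)] = 4087 m/s.
Δv₁ = v_p − v_c1 = 911.1 m/s.
= 0.9111 km/s.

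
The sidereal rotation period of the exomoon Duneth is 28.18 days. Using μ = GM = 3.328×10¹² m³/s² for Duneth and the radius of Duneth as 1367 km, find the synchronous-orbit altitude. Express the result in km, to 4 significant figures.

T = 28.18 days = 2.435×10⁶ s.
A synchronous orbit has period T, so by Kepler's third law a = (μT²/4π²)^(1/3).
μT²/4π² = 3.328×10¹² × (2.435×10⁶)² / 39.48 = 4.997×10²³ m³.
a = 7.936×10⁷ m = 79356 km.
Altitude h = a − R = 79356 − 1367 = 77989 km.

h_sync ≈ 77990 km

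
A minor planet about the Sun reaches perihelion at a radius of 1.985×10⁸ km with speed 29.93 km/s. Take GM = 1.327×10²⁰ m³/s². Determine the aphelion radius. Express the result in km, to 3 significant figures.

r_p = 1.985×10¹¹ m.
Specific energy ε = v²/2 − μ/r = -2.206×10⁸ J/kg, so a = −μ/(2ε) = 3.008×10¹¹ m.
The apsides satisfy r_p + r_a = 2a, so the aphelion radius is 2a − r_p = 4.030×10¹¹ m = 4.0301×10⁸ km.

aphelion radius ≈ 4.03×10⁸ km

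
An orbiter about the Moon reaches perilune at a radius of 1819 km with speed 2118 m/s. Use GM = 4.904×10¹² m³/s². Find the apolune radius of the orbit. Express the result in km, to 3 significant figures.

apolune radius ≈ 9010 km

r_p = 1.819×10⁶ m.
Specific energy ε = v²/2 − μ/r = -4.530×10⁵ J/kg, so a = −μ/(2ε) = 5.413×10⁶ m.
The apsides satisfy r_p + r_a = 2a, so the apolune radius is 2a − r_p = 9.006×10⁶ m = 9006.0 km.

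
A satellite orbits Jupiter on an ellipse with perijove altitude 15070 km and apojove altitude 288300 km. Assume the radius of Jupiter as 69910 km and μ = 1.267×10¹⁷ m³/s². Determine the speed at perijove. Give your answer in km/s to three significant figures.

r_p = 69910 + 15070 = 84980 km = 8.4980×10⁷ m.
r_a = 69910 + 288300 = 358210 km = 3.5821×10⁸ m.
Semi-major axis a = (r_p + r_a)/2 = 2.2160×10⁵ km = 2.216×10⁸ m.
Vis-viva: v² = μ(2/r − 1/a) = 1.267×10¹⁷ × (2.353×10⁻⁸ − 4.513×10⁻⁹) = 2.410×10⁹ m²/s².
v = 49090 m/s = 49.09 km/s.

v ≈ 49.1 km/s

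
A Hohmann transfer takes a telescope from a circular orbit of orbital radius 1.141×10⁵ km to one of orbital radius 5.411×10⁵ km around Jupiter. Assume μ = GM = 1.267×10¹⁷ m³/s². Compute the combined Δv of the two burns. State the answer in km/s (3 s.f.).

r₁ = 1.141×10⁵ km = 1.141×10⁸ m.
r₂ = 5.411×10⁵ km = 5.411×10⁸ m.
Transfer ellipse a_t = (r₁ + r₂)/2 = 3.276×10⁸ m.
At r₁: circular v_c1 = √(μ/r₁) = 33320 m/s; transfer-perijove v_p = √[μ(2/r₁ − 1/a_t)] = 42830 m/s.
Δv₁ = v_p − v_c1 = 9503 m/s.
At r₂: circular v_c2 = √(μ/r₂) = 15300 m/s; transfer-apojove v_a = √[μ(2/r₂ − 1/a_t)] = 9031 m/s.
Δv₂ = v_c2 − v_a = 6271 m/s.
Total Δv = Δv₁ + Δv₂ = 15770 m/s = 15.77 km/s.

Δv_total ≈ 15.8 km/s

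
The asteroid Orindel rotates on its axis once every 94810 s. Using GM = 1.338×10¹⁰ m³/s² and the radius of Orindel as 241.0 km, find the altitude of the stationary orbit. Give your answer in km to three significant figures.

h_sync ≈ 1210 km

A synchronous orbit has period T, so by Kepler's third law a = (μT²/4π²)^(1/3).
μT²/4π² = 1.338×10¹⁰ × (9.481×10⁴)² / 39.48 = 3.047×10¹⁸ m³.
a = 1.450×10⁶ m = 1449.7 km.
Altitude h = a − R = 1449.7 − 241.0 = 1208.7 km.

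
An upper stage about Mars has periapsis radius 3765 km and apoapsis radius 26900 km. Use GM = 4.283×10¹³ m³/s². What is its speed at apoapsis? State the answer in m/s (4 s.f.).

Semi-major axis a = (r_p + r_a)/2 = 15332 km = 1.533×10⁷ m.
Vis-viva: v² = μ(2/r − 1/a) = 4.283×10¹³ × (7.435×10⁻⁸ − 6.522×10⁻⁸) = 3.910×10⁵ m²/s².
v = 625.3 m/s.

v ≈ 625.3 m/s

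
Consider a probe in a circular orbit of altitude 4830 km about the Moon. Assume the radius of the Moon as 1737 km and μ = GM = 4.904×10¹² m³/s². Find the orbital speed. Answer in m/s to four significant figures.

v ≈ 864.2 m/s

r = 1737 + 4830 = 6567.0 km = 6.5670×10⁶ m.
For a circular orbit v = √(μ/r) = √(4.904×10¹² / 6.567×10⁶) = √(7.468×10⁵) = 864.2 m/s.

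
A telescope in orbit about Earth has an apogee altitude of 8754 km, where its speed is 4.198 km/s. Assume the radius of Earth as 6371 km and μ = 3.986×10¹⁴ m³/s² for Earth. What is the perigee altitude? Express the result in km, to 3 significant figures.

perigee altitude ≈ 1230 km

r_a = 6371 + 8754 = 15125 km = 1.512×10⁷ m.
Specific energy ε = v²/2 − μ/r = -1.754×10⁷ J/kg, so a = −μ/(2ε) = 1.136×10⁷ m.
The apsides satisfy r_p + r_a = 2a, so the perigee radius is 2a − r_a = 7.597×10⁶ m = 7597.5 km.
Perigee altitude = 7597.5 − 6371 = 1226.5 km.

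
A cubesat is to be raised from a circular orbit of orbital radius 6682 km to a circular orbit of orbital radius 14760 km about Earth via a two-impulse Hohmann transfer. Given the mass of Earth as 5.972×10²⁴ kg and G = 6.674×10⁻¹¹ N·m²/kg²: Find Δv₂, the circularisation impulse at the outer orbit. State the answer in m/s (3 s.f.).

μ = GM = 6.674×10⁻¹¹ × 5.972×10²⁴ = 3.986×10¹⁴ m³/s².
r₁ = 6682 km = 6.682×10⁶ m.
r₂ = 14760 km = 1.476×10⁷ m.
Transfer ellipse a_t = (r₁ + r₂)/2 = 1.072×10⁷ m.
At r₁: circular v_c1 = √(μ/r₁) = 7723 m/s; transfer-perigee v_p = √[μ(2/r₁ − 1/a_t)] = 9062 m/s.
At r₂: circular v_c2 = √(μ/r₂) = 5196 m/s; transfer-apogee v_a = √[μ(2/r₂ − 1/a_t)] = 4102 m/s.
Δv₂ = v_c2 − v_a = 1094 m/s.

Δv ≈ 1090 m/s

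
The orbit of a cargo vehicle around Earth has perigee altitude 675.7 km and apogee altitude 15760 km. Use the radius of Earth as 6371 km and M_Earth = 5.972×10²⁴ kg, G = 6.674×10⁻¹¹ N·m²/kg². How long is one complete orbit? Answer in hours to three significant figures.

T ≈ 4.87 hours

μ = GM = 6.674×10⁻¹¹ × 5.972×10²⁴ = 3.986×10¹⁴ m³/s².
r_p = 6371 + 675.7 = 7046.7 km = 7.0467×10⁶ m.
r_a = 6371 + 15760 = 22131 km = 2.2131×10⁷ m.
Semi-major axis a = (r_p + r_a)/2 = (7046.7 + 22131)/2 = 14589 km = 1.459×10⁷ m.
By Kepler's third law T = 2π√(a³/μ) = 2π × 2.791×10³ = 1.754×10⁴ s.
= 4.871 hours.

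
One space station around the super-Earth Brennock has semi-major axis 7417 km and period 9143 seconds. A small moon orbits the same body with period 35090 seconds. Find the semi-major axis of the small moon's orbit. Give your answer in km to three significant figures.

a₂ ≈ 18200 km

Kepler's third law: a³ ∝ T², so a₂ = a₁ (T₂/T₁)^(2/3).
T₂/T₁ = 3.838, (T₂/T₁)^(2/3) = 2.451.
a₂ = 7417 × 2.451 = 18180 km.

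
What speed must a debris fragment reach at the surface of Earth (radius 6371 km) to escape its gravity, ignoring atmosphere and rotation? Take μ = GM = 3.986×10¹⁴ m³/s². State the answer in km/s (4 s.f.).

v_esc ≈ 11.19 km/s

r = R = 6.371×10⁶ m.
Escape speed v_esc = √(2μ/r) = √(2 × 3.986×10¹⁴ / 6.371×10⁶) = √(1.251×10⁸) = 11190 m/s.
= 11.19 km/s.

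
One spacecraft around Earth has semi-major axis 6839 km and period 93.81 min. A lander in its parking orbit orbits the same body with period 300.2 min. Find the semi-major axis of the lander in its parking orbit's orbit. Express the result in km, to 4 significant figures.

Kepler's third law: a³ ∝ T², so a₂ = a₁ (T₂/T₁)^(2/3).
T₂/T₁ = 3.200, (T₂/T₁)^(2/3) = 2.172.
a₂ = 6839 × 2.172 = 14850 km.

a₂ ≈ 14850 km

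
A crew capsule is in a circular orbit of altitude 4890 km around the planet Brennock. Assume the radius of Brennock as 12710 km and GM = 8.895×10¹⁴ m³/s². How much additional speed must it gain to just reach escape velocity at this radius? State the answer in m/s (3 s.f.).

r = 12710 + 4890 = 17600 km = 1.7600×10⁷ m.
Circular speed v_c = √(μ/r) = 7109 m/s.
Escape speed v_esc = √(2μ/r) = √2 × v_c = 10050 m/s.
Δv = v_esc − v_c = 2945 m/s.

Δv ≈ 2940 m/s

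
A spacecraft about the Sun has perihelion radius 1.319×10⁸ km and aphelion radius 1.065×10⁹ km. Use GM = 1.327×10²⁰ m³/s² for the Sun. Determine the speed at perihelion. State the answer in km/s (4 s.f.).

v ≈ 42.31 km/s

Semi-major axis a = (r_p + r_a)/2 = 5.9845×10⁸ km = 5.984×10¹¹ m.
Vis-viva: v² = μ(2/r − 1/a) = 1.327×10²⁰ × (1.516×10⁻¹¹ − 1.671×10⁻¹²) = 1.790×10⁹ m²/s².
v = 42310 m/s = 42.31 km/s.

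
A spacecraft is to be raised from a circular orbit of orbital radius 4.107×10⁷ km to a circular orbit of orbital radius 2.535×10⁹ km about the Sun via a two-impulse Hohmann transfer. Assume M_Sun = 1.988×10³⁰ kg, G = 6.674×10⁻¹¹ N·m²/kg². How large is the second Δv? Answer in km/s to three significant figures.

Δv ≈ 5.94 km/s

μ = GM = 6.674×10⁻¹¹ × 1.988×10³⁰ = 1.327×10²⁰ m³/s².
r₁ = 4.107×10⁷ km = 4.107×10¹⁰ m.
r₂ = 2.535×10⁹ km = 2.535×10¹² m.
Transfer ellipse a_t = (r₁ + r₂)/2 = 1.288×10¹² m.
At r₁: circular v_c1 = √(μ/r₁) = 56840 m/s; transfer-perihelion v_p = √[μ(2/r₁ − 1/a_t)] = 79740 m/s.
At r₂: circular v_c2 = √(μ/r₂) = 7235 m/s; transfer-aphelion v_a = √[μ(2/r₂ − 1/a_t)] = 1292 m/s.
Δv₂ = v_c2 − v_a = 5943 m/s.
= 5.943 km/s.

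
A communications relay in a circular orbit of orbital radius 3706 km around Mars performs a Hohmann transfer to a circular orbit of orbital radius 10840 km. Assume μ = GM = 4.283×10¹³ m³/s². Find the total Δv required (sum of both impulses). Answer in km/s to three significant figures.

r₁ = 3706 km = 3.706×10⁶ m.
r₂ = 10840 km = 1.084×10⁷ m.
Transfer ellipse a_t = (r₁ + r₂)/2 = 7.273×10⁶ m.
At r₁: circular v_c1 = √(μ/r₁) = 3400 m/s; transfer-periapsis v_p = √[μ(2/r₁ − 1/a_t)] = 4150 m/s.
Δv₁ = v_p − v_c1 = 750.7 m/s.
At r₂: circular v_c2 = √(μ/r₂) = 1988 m/s; transfer-apoapsis v_a = √[μ(2/r₂ − 1/a_t)] = 1419 m/s.
Δv₂ = v_c2 − v_a = 568.8 m/s.
Total Δv = Δv₁ + Δv₂ = 1320 m/s = 1.320 km/s.

Δv_total ≈ 1.32 km/s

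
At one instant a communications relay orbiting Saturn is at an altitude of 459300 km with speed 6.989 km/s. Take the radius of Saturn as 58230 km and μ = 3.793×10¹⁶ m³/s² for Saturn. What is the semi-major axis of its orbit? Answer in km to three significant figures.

r = 58230 + 459300 = 5.1753×10⁵ km = 5.175×10⁸ m.
Vis-viva rearranged: 1/a = 2/r − v²/μ = 3.865×10⁻⁹ − 1.288×10⁻⁹ = 2.577×10⁻⁹ m⁻¹.
a = 3.881×10⁸ m = 3.8809×10⁵ km.

a ≈ 3.88×10⁵ km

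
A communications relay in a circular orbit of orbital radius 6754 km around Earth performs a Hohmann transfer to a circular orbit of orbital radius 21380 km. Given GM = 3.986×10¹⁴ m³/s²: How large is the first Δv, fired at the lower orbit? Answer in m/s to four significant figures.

r₁ = 6754 km = 6.754×10⁶ m.
r₂ = 21380 km = 2.138×10⁷ m.
Transfer ellipse a_t = (r₁ + r₂)/2 = 1.407×10⁷ m.
At r₁: circular v_c1 = √(μ/r₁) = 7682 m/s; transfer-perigee v_p = √[μ(2/r₁ − 1/a_t)] = 9471 m/s.
Δv₁ = v_p − v_c1 = 1789 m/s.

Δv ≈ 1789 m/s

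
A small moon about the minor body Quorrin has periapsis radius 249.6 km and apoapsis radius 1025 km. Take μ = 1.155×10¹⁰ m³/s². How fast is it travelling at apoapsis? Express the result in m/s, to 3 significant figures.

v ≈ 66.4 m/s

Semi-major axis a = (r_p + r_a)/2 = 637.30 km = 6.373×10⁵ m.
Vis-viva: v² = μ(2/r − 1/a) = 1.155×10¹⁰ × (1.951×10⁻⁶ − 1.569×10⁻⁶) = 4.413×10³ m²/s².
v = 66.43 m/s.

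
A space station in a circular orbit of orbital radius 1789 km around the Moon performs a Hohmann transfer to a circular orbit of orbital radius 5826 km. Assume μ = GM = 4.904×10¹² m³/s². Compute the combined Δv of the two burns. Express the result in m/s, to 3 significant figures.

r₁ = 1789 km = 1.789×10⁶ m.
r₂ = 5826 km = 5.826×10⁶ m.
Transfer ellipse a_t = (r₁ + r₂)/2 = 3.808×10⁶ m.
At r₁: circular v_c1 = √(μ/r₁) = 1656 m/s; transfer-perilune v_p = √[μ(2/r₁ − 1/a_t)] = 2048 m/s.
Δv₁ = v_p − v_c1 = 392.4 m/s.
At r₂: circular v_c2 = √(μ/r₂) = 917.5 m/s; transfer-apolune v_a = √[μ(2/r₂ − 1/a_t)] = 628.9 m/s.
Δv₂ = v_c2 − v_a = 288.6 m/s.
Total Δv = Δv₁ + Δv₂ = 680.9 m/s.

Δv_total ≈ 681 m/s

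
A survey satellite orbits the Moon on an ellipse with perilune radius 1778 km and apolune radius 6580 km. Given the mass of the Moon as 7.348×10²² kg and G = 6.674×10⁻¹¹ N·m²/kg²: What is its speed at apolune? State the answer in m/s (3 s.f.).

v ≈ 563 m/s

μ = GM = 6.674×10⁻¹¹ × 7.348×10²² = 4.904×10¹² m³/s².
Semi-major axis a = (r_p + r_a)/2 = 4179.0 km = 4.179×10⁶ m.
Vis-viva: v² = μ(2/r − 1/a) = 4.904×10¹² × (3.040×10⁻⁷ − 2.393×10⁻⁷) = 3.171×10⁵ m²/s².
v = 563.1 m/s.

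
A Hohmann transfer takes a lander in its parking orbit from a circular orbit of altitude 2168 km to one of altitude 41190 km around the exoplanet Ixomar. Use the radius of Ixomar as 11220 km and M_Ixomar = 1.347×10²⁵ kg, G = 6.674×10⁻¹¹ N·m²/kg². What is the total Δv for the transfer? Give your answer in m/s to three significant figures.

Δv_total ≈ 3650 m/s

μ = GM = 6.674×10⁻¹¹ × 1.347×10²⁵ = 8.990×10¹⁴ m³/s².
r₁ = 11220 + 2168 = 13388 km = 1.3388×10⁷ m.
r₂ = 11220 + 41190 = 52410 km = 5.2410×10⁷ m.
Transfer ellipse a_t = (r₁ + r₂)/2 = 3.290×10⁷ m.
At r₁: circular v_c1 = √(μ/r₁) = 8194 m/s; transfer-periapsis v_p = √[μ(2/r₁ − 1/a_t)] = 10340 m/s.
Δv₁ = v_p − v_c1 = 2148 m/s.
At r₂: circular v_c2 = √(μ/r₂) = 4142 m/s; transfer-apoapsis v_a = √[μ(2/r₂ − 1/a_t)] = 2642 m/s.
Δv₂ = v_c2 − v_a = 1500 m/s.
Total Δv = Δv₁ + Δv₂ = 3648 m/s.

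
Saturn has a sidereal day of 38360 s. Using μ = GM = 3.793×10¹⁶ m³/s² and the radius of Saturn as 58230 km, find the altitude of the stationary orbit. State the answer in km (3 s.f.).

h_sync ≈ 54000 km

A synchronous orbit has period T, so by Kepler's third law a = (μT²/4π²)^(1/3).
μT²/4π² = 3.793×10¹⁶ × (3.836×10⁴)² / 39.48 = 1.414×10²⁴ m³.
a = 1.122×10⁸ m = 1.1223×10⁵ km.
Altitude h = a − R = 1.1223×10⁵ − 58230 = 54005 km.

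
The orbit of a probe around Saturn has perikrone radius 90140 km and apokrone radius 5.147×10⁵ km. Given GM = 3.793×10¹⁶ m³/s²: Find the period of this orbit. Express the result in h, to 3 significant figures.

T ≈ 47.1 h

Semi-major axis a = (r_p + r_a)/2 = (90140 + 5.1470×10⁵)/2 = 3.0242×10⁵ km = 3.024×10⁸ m.
By Kepler's third law T = 2π√(a³/μ) = 2π × 2.700×10⁴ = 1.697×10⁵ s.
= 47.13 h.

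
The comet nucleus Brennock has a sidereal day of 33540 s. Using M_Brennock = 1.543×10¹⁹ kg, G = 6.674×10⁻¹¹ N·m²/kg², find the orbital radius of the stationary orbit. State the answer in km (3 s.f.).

r_sync ≈ 308 km

μ = GM = 6.674×10⁻¹¹ × 1.543×10¹⁹ = 1.030×10⁹ m³/s².
A synchronous orbit has period T, so by Kepler's third law a = (μT²/4π²)^(1/3).
μT²/4π² = 1.030×10⁹ × (3.354×10⁴)² / 39.48 = 2.934×10¹⁶ m³.
a = 3.084×10⁵ m = 308.44 km.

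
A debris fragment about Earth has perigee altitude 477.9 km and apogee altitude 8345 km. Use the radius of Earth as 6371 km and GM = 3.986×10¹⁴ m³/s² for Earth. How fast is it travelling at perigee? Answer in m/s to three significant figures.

v ≈ 8910 m/s

r_p = 6371 + 477.9 = 6848.9 km = 6.8489×10⁶ m.
r_a = 6371 + 8345 = 14716 km = 1.4716×10⁷ m.
Semi-major axis a = (r_p + r_a)/2 = 10782 km = 1.078×10⁷ m.
Vis-viva: v² = μ(2/r − 1/a) = 3.986×10¹⁴ × (2.920×10⁻⁷ − 9.274×10⁻⁸) = 7.943×10⁷ m²/s².
v = 8912 m/s.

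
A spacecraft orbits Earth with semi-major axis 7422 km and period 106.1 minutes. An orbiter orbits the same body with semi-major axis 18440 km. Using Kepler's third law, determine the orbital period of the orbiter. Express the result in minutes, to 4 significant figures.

T₂ ≈ 415.5 minutes

Kepler's third law: T² ∝ a³, so T₂ = T₁ (a₂/a₁)^(3/2).
a₂/a₁ = 2.485, (a₂/a₁)^(3/2) = 3.916.
T₂ = 106.1 × 3.916 = 415.5 minutes.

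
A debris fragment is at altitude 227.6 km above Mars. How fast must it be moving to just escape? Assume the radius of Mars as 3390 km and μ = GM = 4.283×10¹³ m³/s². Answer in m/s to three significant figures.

v_esc ≈ 4870 m/s

r = 3390 + 227.6 = 3617.6 km = 3.6176×10⁶ m.
Escape speed v_esc = √(2μ/r) = √(2 × 4.283×10¹³ / 3.618×10⁶) = √(2.368×10⁷) = 4866 m/s.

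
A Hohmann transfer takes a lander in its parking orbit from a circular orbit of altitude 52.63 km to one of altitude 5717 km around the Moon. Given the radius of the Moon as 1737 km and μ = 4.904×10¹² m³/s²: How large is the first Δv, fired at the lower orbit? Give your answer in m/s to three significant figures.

r₁ = 1737 + 52.63 = 1789.6 km = 1.7896×10⁶ m.
r₂ = 1737 + 5717 = 7454.0 km = 7.4540×10⁶ m.
Transfer ellipse a_t = (r₁ + r₂)/2 = 4.622×10⁶ m.
At r₁: circular v_c1 = √(μ/r₁) = 1655 m/s; transfer-perilune v_p = √[μ(2/r₁ − 1/a_t)] = 2102 m/s.
Δv₁ = v_p − v_c1 = 446.9 m/s.

Δv ≈ 447 m/s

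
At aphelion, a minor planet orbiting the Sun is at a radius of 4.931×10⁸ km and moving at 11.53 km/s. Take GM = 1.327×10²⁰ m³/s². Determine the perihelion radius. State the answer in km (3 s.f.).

perihelion radius ≈ 1.62×10⁸ km

r_a = 4.931×10¹¹ m.
Specific energy ε = v²/2 − μ/r = -2.026×10⁸ J/kg, so a = −μ/(2ε) = 3.274×10¹¹ m.
The apsides satisfy r_p + r_a = 2a, so the perihelion radius is 2a − r_a = 1.617×10¹¹ m = 1.6175×10⁸ km.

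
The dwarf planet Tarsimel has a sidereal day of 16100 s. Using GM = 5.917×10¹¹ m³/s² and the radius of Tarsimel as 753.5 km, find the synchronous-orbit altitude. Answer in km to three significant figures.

A synchronous orbit has period T, so by Kepler's third law a = (μT²/4π²)^(1/3).
μT²/4π² = 5.917×10¹¹ × (1.610×10⁴)² / 39.48 = 3.885×10¹⁸ m³.
a = 1.572×10⁶ m = 1572.0 km.
Altitude h = a − R = 1572.0 − 753.5 = 818.54 km.

h_sync ≈ 819 km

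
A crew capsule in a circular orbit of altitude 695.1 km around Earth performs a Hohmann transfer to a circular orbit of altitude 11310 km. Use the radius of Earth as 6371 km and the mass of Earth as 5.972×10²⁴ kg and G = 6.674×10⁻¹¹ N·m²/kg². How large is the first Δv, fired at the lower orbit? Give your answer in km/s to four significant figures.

μ = GM = 6.674×10⁻¹¹ × 5.972×10²⁴ = 3.986×10¹⁴ m³/s².
r₁ = 6371 + 695.1 = 7066.1 km = 7.0661×10⁶ m.
r₂ = 6371 + 11310 = 17681 km = 1.7681×10⁷ m.
Transfer ellipse a_t = (r₁ + r₂)/2 = 1.237×10⁷ m.
At r₁: circular v_c1 = √(μ/r₁) = 7510 m/s; transfer-perigee v_p = √[μ(2/r₁ − 1/a_t)] = 8978 m/s.
Δv₁ = v_p − v_c1 = 1467 m/s.
= 1.467 km/s.

Δv ≈ 1.467 km/s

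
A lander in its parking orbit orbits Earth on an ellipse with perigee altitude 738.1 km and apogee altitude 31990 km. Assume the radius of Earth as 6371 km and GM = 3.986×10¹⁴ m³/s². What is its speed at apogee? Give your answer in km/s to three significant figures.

r_p = 6371 + 738.1 = 7109.1 km = 7.1091×10⁶ m.
r_a = 6371 + 31990 = 38361 km = 3.8361×10⁷ m.
Semi-major axis a = (r_p + r_a)/2 = 22735 km = 2.274×10⁷ m.
Vis-viva: v² = μ(2/r − 1/a) = 3.986×10¹⁴ × (5.214×10⁻⁸ − 4.398×10⁻⁸) = 3.249×10⁶ m²/s².
v = 1803 m/s = 1.803 km/s.

v ≈ 1.80 km/s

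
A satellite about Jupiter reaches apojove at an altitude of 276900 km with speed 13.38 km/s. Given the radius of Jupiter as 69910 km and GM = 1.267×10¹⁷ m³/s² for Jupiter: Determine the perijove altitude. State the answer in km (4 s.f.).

perijove altitude ≈ 42640 km

r_a = 69910 + 276900 = 3.4681×10⁵ km = 3.468×10⁸ m.
Specific energy ε = v²/2 − μ/r = -2.758×10⁸ J/kg, so a = −μ/(2ε) = 2.297×10⁸ m.
The apsides satisfy r_p + r_a = 2a, so the perijove radius is 2a − r_a = 1.126×10⁸ m = 1.1255×10⁵ km.
Perijove altitude = 1.1255×10⁵ − 69910 = 42642 km.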